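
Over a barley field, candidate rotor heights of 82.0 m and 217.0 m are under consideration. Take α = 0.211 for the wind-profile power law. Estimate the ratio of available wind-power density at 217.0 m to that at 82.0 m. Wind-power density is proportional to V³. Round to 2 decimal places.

1.85

Speed ratio: V_B/V_A = (z_B/z_A)^α = (217.0/82.0)^0.211 = (2.6463)^0.211 = 1.22794
Power-density ratio: P_B/P_A = (V_B/V_A)³ = (1.22794)³ = 1.85155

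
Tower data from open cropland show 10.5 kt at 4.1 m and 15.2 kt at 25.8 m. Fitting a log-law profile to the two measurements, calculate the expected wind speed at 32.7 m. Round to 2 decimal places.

Log law: V ∝ ln(z/z₀). From the pair, with r = V₁/V₂ = 0.69079,
ln z₀ = (ln z₁ − r·ln z₂)/(1 − r) = (1.4110 − 0.69079×3.2504)/0.30921 = -2.6983 → z₀ = 0.06732 m
V₃ = V₁ · ln(z₃/z₀)/ln(z₁/z₀) = 10.5 × 6.1857/4.1093 = 15.8056 kt

15.81 kt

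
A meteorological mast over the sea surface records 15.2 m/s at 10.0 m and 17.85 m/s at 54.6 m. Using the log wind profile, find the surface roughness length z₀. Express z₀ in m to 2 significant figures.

Log law: V(z) ∝ ln(z/z₀). With r = V₁/V₂ = 15.2/17.85 = 0.85154,
r · ln(z₂/z₀) = ln(z₁/z₀) ⇒ ln z₀ = (ln z₁ − r·ln z₂)/(1 − r)
ln z₀ = (2.30259 − 0.85154×4.00003) / 0.14846 = -7.4337
z₀ = exp(-7.4337) = 0.0005910 m

z₀ ≈ 0.00059 m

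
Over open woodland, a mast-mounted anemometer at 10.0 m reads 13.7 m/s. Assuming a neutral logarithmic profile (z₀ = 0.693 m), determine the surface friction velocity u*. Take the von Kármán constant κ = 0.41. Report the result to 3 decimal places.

Log law: V(z) = (u*/κ) · ln(z/z₀) ⇒ u* = κ · V / ln(z/z₀)
u* = 0.41 × 13.7 / ln(10.0/0.693) = 0.41 × 13.7 / 2.6693
   = 5.6170 / 2.6693 = 2.1043 m/s

u* ≈ 2.104 m/s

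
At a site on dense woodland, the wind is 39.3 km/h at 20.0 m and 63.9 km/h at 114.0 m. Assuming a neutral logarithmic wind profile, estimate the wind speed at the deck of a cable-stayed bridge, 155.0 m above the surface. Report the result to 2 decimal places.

Log law: V ∝ ln(z/z₀). From the pair, with r = V₁/V₂ = 0.61502,
ln z₀ = (ln z₁ − r·ln z₂)/(1 − r) = (2.9957 − 0.61502×4.7362)/0.38498 = 0.2152 → z₀ = 1.240 m
V₃ = V₁ · ln(z₃/z₀)/ln(z₁/z₀) = 39.3 × 4.8282/2.7805 = 68.2424 km/h

68.24 km/h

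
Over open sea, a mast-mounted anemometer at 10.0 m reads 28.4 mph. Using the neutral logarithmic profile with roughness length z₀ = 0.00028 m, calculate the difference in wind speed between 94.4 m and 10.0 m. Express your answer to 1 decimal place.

6.1 mph

Log law: V₂ = V₁ · ln(z₂/z₀)/ln(z₁/z₀) = 28.4 × 12.7283/10.4833 = 34.4817 mph
ΔV = 34.4817 − 28.4 = 6.0817 mph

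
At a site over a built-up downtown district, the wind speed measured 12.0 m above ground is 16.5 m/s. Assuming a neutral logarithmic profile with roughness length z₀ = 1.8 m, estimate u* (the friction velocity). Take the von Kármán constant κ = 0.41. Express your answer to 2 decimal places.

Log law: V(z) = (u*/κ) · ln(z/z₀) ⇒ u* = κ · V / ln(z/z₀)
u* = 0.41 × 16.5 / ln(12.0/1.8) = 0.41 × 16.5 / 1.8971
   = 6.7650 / 1.8971 = 3.5659 m/s

u* ≈ 3.57 m/s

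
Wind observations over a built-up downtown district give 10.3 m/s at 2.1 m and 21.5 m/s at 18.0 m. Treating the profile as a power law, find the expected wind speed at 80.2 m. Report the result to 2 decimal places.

First find α: α = ln(V₂/V₁)/ln(z₂/z₁) = ln(21.5/10.3)/ln(18.0/2.1) = 0.73591/2.14843 = 0.3425
Extrapolate from 18.0 m to 80.2 m: V₃ = 21.5 × (80.2/18.0)^0.3425 = 21.5 × 1.6683 = 35.8681 m/s

35.87 m/s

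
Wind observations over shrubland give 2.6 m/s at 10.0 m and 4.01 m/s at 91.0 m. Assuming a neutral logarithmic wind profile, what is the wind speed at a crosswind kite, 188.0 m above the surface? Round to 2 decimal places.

4.47 m/s

Log law: V ∝ ln(z/z₀). From the pair, with r = V₁/V₂ = 0.64838,
ln z₀ = (ln z₁ − r·ln z₂)/(1 − r) = (2.3026 − 0.64838×4.5109)/0.35162 = -1.7694 → z₀ = 0.1704 m
V₃ = V₁ · ln(z₃/z₀)/ln(z₁/z₀) = 2.6 × 7.0059/4.0720 = 4.4733 m/s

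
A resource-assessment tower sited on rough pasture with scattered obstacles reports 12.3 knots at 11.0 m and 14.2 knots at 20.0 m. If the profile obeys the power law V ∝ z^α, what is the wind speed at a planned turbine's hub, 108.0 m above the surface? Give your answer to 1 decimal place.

First find α: α = ln(V₂/V₁)/ln(z₂/z₁) = ln(14.2/12.3)/ln(20.0/11.0) = 0.14364/0.59784 = 0.2403
Extrapolate from 20.0 m to 108.0 m: V₃ = 14.2 × (108.0/20.0)^0.2403 = 14.2 × 1.4996 = 21.2942 knots

21.3 knots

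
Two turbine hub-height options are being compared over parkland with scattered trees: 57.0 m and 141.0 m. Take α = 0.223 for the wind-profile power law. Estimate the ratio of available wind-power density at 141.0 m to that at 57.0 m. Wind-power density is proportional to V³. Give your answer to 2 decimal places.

Speed ratio: V_B/V_A = (z_B/z_A)^α = (141.0/57.0)^0.223 = (2.4737)^0.223 = 1.22381
Power-density ratio: P_B/P_A = (V_B/V_A)³ = (1.22381)³ = 1.83294

1.83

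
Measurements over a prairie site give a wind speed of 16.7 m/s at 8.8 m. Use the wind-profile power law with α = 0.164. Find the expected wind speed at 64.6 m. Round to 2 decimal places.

Power-law profile: V₂ = V₁ · (z₂/z₁)^α
V₂ = 16.7 × (64.6/8.8)^0.164 = 16.7 × (7.3409)^0.164
    = 16.7 × 1.3867 = 23.1579 m/s

23.16 m/s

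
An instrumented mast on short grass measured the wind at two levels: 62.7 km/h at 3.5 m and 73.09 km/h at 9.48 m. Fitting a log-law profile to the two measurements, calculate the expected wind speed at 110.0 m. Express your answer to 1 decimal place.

98.7 km/h

Log law: V ∝ ln(z/z₀). From the pair, with r = V₁/V₂ = 0.85785,
ln z₀ = (ln z₁ − r·ln z₂)/(1 − r) = (1.2528 − 0.85785×2.2492)/0.14215 = -4.7603 → z₀ = 0.008563 m
V₃ = V₁ · ln(z₃/z₀)/ln(z₁/z₀) = 62.7 × 9.4608/6.0131 = 98.6504 km/h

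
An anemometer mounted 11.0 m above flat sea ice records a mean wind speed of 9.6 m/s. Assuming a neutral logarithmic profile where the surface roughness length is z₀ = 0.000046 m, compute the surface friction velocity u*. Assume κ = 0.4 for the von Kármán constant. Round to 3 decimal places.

u* ≈ 0.310 m/s

Log law: V(z) = (u*/κ) · ln(z/z₀) ⇒ u* = κ · V / ln(z/z₀)
u* = 0.4 × 9.6 / ln(11.0/0.000046) = 0.4 × 9.6 / 12.3848
   = 3.8400 / 12.3848 = 0.3101 m/s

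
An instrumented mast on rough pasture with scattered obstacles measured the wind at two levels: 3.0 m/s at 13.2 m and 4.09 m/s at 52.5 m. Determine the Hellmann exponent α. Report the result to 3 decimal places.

α ≈ 0.224

Power law: V₂/V₁ = (z₂/z₁)^α ⇒ α = ln(V₂/V₁) / ln(z₂/z₁)
α = ln(4.09/3.0) / ln(52.5/13.2) = ln(1.3633) / ln(3.9773)
  = 0.30993 / 1.38060 = 0.22449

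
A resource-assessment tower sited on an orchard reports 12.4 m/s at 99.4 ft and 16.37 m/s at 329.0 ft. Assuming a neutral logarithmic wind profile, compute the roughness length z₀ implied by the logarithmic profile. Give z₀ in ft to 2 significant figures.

Log law: V(z) ∝ ln(z/z₀). With r = V₁/V₂ = 12.4/16.37 = 0.75748,
r · ln(z₂/z₀) = ln(z₁/z₀) ⇒ ln z₀ = (ln z₁ − r·ln z₂)/(1 − r)
ln z₀ = (4.59915 − 0.75748×5.79606) / 0.24252 = 0.8607
z₀ = exp(0.8607) = 2.365 ft

z₀ ≈ 2.4 ft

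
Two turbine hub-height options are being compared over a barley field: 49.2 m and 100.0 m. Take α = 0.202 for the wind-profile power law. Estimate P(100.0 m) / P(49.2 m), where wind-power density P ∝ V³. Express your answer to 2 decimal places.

1.54

Speed ratio: V_B/V_A = (z_B/z_A)^α = (100.0/49.2)^0.202 = (2.0325)^0.202 = 1.15405
Power-density ratio: P_B/P_A = (V_B/V_A)³ = (1.15405)³ = 1.53698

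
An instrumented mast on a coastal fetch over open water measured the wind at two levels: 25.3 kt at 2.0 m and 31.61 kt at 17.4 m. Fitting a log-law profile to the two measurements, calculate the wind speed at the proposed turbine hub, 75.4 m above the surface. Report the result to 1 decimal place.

Log law: V ∝ ln(z/z₀). From the pair, with r = V₁/V₂ = 0.80038,
ln z₀ = (ln z₁ − r·ln z₂)/(1 − r) = (0.6931 − 0.80038×2.8565)/0.19962 = -7.9807 → z₀ = 0.0003420 m
V₃ = V₁ · ln(z₃/z₀)/ln(z₁/z₀) = 25.3 × 12.3035/8.6739 = 35.8870 kt

35.9 kt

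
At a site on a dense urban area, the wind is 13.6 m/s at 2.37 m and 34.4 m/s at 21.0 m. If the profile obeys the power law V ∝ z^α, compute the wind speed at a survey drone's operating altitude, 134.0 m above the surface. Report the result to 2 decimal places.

First find α: α = ln(V₂/V₁)/ln(z₂/z₁) = ln(34.4/13.6)/ln(21.0/2.37) = 0.92799/2.18163 = 0.4254
Extrapolate from 21.0 m to 134.0 m: V₃ = 34.4 × (134.0/21.0)^0.4254 = 34.4 × 2.1997 = 75.6706 m/s

75.67 m/s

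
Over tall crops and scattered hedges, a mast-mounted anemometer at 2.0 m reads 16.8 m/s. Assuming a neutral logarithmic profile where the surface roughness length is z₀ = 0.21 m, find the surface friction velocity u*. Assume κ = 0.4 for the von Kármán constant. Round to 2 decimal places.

u* ≈ 2.98 m/s

Log law: V(z) = (u*/κ) · ln(z/z₀) ⇒ u* = κ · V / ln(z/z₀)
u* = 0.4 × 16.8 / ln(2.0/0.21) = 0.4 × 16.8 / 2.2538
   = 6.7200 / 2.2538 = 2.9816 m/s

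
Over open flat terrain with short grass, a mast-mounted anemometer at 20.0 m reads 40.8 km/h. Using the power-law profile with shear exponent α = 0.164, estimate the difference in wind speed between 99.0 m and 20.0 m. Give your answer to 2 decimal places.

12.24 km/h

Power law: V₂ = V₁ · (z₂/z₁)^α = 40.8 × (4.9500)^0.164 = 53.0366 km/h
ΔV = 53.0366 − 40.8 = 12.2366 km/h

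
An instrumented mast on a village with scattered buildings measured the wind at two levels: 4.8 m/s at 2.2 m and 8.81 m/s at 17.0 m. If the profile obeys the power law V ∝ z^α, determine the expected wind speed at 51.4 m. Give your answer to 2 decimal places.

First find α: α = ln(V₂/V₁)/ln(z₂/z₁) = ln(8.81/4.8)/ln(17.0/2.2) = 0.60727/2.04476 = 0.2970
Extrapolate from 17.0 m to 51.4 m: V₃ = 8.81 × (51.4/17.0)^0.2970 = 8.81 × 1.3890 = 12.2372 m/s

12.24 m/s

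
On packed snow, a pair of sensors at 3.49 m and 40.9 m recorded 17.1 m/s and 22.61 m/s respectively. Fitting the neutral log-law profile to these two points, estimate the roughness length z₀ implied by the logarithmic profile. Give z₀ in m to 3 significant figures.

z₀ ≈ 0.00168 m

Log law: V(z) ∝ ln(z/z₀). With r = V₁/V₂ = 17.1/22.61 = 0.75630,
r · ln(z₂/z₀) = ln(z₁/z₀) ⇒ ln z₀ = (ln z₁ − r·ln z₂)/(1 − r)
ln z₀ = (1.24990 − 0.75630×3.71113) / 0.24370 = -6.3884
z₀ = exp(-6.3884) = 0.001681 m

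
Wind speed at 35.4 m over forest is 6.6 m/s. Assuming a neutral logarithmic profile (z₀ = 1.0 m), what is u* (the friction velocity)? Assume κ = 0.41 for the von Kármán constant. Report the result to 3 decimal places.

u* ≈ 0.759 m/s

Log law: V(z) = (u*/κ) · ln(z/z₀) ⇒ u* = κ · V / ln(z/z₀)
u* = 0.41 × 6.6 / ln(35.4/1.0) = 0.41 × 6.6 / 3.5667
   = 2.7060 / 3.5667 = 0.7587 m/s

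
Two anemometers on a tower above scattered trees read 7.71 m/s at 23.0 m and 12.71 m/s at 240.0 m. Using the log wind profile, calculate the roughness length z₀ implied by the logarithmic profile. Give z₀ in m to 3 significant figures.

z₀ ≈ 0.618 m

Log law: V(z) ∝ ln(z/z₀). With r = V₁/V₂ = 7.71/12.71 = 0.60661,
r · ln(z₂/z₀) = ln(z₁/z₀) ⇒ ln z₀ = (ln z₁ − r·ln z₂)/(1 − r)
ln z₀ = (3.13549 − 0.60661×5.48064) / 0.39339 = -0.4807
z₀ = exp(-0.4807) = 0.6183 m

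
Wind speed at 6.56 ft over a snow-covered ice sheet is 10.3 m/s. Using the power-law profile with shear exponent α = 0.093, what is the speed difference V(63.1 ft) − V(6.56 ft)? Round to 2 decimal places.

Power law: V₂ = V₁ · (z₂/z₁)^α = 10.3 × (9.6189)^0.093 = 12.7136 m/s
ΔV = 12.7136 − 10.3 = 2.4136 m/s

2.41 m/s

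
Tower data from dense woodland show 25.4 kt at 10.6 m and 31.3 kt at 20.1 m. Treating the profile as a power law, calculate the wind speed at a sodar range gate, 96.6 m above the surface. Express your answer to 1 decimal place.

52.3 kt

First find α: α = ln(V₂/V₁)/ln(z₂/z₁) = ln(31.3/25.4)/ln(20.1/10.6) = 0.20887/0.63987 = 0.3264
Extrapolate from 20.1 m to 96.6 m: V₃ = 31.3 × (96.6/20.1)^0.3264 = 31.3 × 1.6694 = 52.2511 kt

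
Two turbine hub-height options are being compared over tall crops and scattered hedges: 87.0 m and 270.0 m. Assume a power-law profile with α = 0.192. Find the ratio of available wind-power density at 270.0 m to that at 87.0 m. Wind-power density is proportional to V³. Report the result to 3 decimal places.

1.920

Speed ratio: V_B/V_A = (z_B/z_A)^α = (270.0/87.0)^0.192 = (3.1034)^0.192 = 1.24289
Power-density ratio: P_B/P_A = (V_B/V_A)³ = (1.24289)³ = 1.92001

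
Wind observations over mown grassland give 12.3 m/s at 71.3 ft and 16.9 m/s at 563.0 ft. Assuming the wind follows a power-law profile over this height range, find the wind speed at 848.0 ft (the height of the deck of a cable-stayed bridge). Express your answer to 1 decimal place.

First find α: α = ln(V₂/V₁)/ln(z₂/z₁) = ln(16.9/12.3)/ln(563.0/71.3) = 0.31771/2.06638 = 0.1538
Extrapolate from 563.0 ft to 848.0 ft: V₃ = 16.9 × (848.0/563.0)^0.1538 = 16.9 × 1.0650 = 17.9986 m/s

18.0 m/s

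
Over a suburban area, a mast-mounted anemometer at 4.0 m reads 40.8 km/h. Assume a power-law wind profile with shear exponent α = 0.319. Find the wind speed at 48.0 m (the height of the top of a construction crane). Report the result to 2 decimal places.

90.14 km/h

Power-law profile: V₂ = V₁ · (z₂/z₁)^α
V₂ = 40.8 × (48.0/4.0)^0.319 = 40.8 × (12.0000)^0.319
    = 40.8 × 2.2093 = 90.1403 km/h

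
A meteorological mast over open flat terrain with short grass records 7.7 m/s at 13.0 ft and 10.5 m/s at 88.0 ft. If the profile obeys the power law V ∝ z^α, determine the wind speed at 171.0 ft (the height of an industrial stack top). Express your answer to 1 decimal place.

First find α: α = ln(V₂/V₁)/ln(z₂/z₁) = ln(10.5/7.7)/ln(88.0/13.0) = 0.31015/1.91239 = 0.1622
Extrapolate from 88.0 ft to 171.0 ft: V₃ = 10.5 × (171.0/88.0)^0.1622 = 10.5 × 1.1138 = 11.6945 m/s

11.7 m/s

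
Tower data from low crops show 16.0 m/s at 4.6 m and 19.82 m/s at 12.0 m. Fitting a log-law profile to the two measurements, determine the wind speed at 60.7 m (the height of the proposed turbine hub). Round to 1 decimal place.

Log law: V ∝ ln(z/z₀). From the pair, with r = V₁/V₂ = 0.80727,
ln z₀ = (ln z₁ − r·ln z₂)/(1 − r) = (1.5261 − 0.80727×2.4849)/0.19273 = -2.4901 → z₀ = 0.08290 m
V₃ = V₁ · ln(z₃/z₀)/ln(z₁/z₀) = 16.0 × 6.5960/4.0161 = 26.2781 m/s

26.3 m/s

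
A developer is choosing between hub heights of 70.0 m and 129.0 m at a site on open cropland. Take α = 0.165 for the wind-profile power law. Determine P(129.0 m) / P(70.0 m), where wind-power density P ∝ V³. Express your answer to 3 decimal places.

Speed ratio: V_B/V_A = (z_B/z_A)^α = (129.0/70.0)^0.165 = (1.8429)^0.165 = 1.10613
Power-density ratio: P_B/P_A = (V_B/V_A)³ = (1.10613)³ = 1.35338

1.353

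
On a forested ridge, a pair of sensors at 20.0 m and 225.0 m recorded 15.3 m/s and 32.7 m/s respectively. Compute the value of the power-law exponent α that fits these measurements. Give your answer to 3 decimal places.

α ≈ 0.314

Power law: V₂/V₁ = (z₂/z₁)^α ⇒ α = ln(V₂/V₁) / ln(z₂/z₁)
α = ln(32.7/15.3) / ln(225.0/20.0) = ln(2.1373) / ln(11.2500)
  = 0.75952 / 2.42037 = 0.31380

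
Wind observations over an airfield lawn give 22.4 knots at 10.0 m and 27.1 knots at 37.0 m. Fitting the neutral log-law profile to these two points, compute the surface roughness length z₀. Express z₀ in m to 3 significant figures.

Log law: V(z) ∝ ln(z/z₀). With r = V₁/V₂ = 22.4/27.1 = 0.82657,
r · ln(z₂/z₀) = ln(z₁/z₀) ⇒ ln z₀ = (ln z₁ − r·ln z₂)/(1 − r)
ln z₀ = (2.30259 − 0.82657×3.61092) / 0.17343 = -3.9329
z₀ = exp(-3.9329) = 0.01959 m

z₀ ≈ 0.0196 m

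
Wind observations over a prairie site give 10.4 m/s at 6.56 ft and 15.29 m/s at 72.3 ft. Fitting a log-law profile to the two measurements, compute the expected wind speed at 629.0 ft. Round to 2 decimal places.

Log law: V ∝ ln(z/z₀). From the pair, with r = V₁/V₂ = 0.68018,
ln z₀ = (ln z₁ − r·ln z₂)/(1 − r) = (1.8810 − 0.68018×4.2808)/0.31982 = -3.2229 → z₀ = 0.03984 ft
V₃ = V₁ · ln(z₃/z₀)/ln(z₁/z₀) = 10.4 × 9.6671/5.1039 = 19.6980 m/s

19.70 m/s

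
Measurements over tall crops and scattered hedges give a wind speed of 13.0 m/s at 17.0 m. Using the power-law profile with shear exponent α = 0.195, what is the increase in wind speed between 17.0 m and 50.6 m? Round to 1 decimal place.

Power law: V₂ = V₁ · (z₂/z₁)^α = 13.0 × (2.9765)^0.195 = 16.0811 m/s
ΔV = 16.0811 − 13.0 = 3.0811 m/s

3.1 m/s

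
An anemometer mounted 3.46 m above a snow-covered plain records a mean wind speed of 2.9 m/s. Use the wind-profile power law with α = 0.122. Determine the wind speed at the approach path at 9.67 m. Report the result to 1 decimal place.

3.3 m/s

Power-law profile: V₂ = V₁ · (z₂/z₁)^α
V₂ = 2.9 × (9.67/3.46)^0.122 = 2.9 × (2.7948)^0.122
    = 2.9 × 1.1336 = 3.2874 m/s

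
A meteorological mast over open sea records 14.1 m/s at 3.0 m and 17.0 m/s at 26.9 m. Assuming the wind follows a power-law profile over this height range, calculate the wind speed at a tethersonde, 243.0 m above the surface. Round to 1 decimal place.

20.5 m/s

First find α: α = ln(V₂/V₁)/ln(z₂/z₁) = ln(17.0/14.1)/ln(26.9/3.0) = 0.18704/2.19351 = 0.0853
Extrapolate from 26.9 m to 243.0 m: V₃ = 17.0 × (243.0/26.9)^0.0853 = 17.0 × 1.2064 = 20.5094 m/s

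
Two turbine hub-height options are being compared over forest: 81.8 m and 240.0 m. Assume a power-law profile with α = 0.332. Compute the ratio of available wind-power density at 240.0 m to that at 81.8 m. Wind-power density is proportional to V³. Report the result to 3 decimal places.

2.921

Speed ratio: V_B/V_A = (z_B/z_A)^α = (240.0/81.8)^0.332 = (2.9340)^0.332 = 1.42954
Power-density ratio: P_B/P_A = (V_B/V_A)³ = (1.42954)³ = 2.92138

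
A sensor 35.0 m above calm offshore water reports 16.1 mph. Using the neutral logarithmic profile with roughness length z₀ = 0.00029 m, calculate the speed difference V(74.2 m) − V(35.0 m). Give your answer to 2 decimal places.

1.03 mph

Log law: V₂ = V₁ · ln(z₂/z₀)/ln(z₁/z₀) = 16.1 × 12.4524/11.7010 = 17.1339 mph
ΔV = 17.1339 − 16.1 = 1.0339 mph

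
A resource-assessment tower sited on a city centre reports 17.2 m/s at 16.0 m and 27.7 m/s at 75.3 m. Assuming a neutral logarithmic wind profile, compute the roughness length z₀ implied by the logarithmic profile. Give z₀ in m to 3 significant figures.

z₀ ≈ 1.27 m

Log law: V(z) ∝ ln(z/z₀). With r = V₁/V₂ = 17.2/27.7 = 0.62094,
r · ln(z₂/z₀) = ln(z₁/z₀) ⇒ ln z₀ = (ln z₁ − r·ln z₂)/(1 − r)
ln z₀ = (2.77259 − 0.62094×4.32148) / 0.37906 = 0.2354
z₀ = exp(0.2354) = 1.265 m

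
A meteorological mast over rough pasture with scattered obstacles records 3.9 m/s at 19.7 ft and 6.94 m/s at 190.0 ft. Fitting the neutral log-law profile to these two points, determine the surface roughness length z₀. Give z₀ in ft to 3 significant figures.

z₀ ≈ 1.08 ft

Log law: V(z) ∝ ln(z/z₀). With r = V₁/V₂ = 3.9/6.94 = 0.56196,
r · ln(z₂/z₀) = ln(z₁/z₀) ⇒ ln z₀ = (ln z₁ − r·ln z₂)/(1 − r)
ln z₀ = (2.98062 − 0.56196×5.24702) / 0.43804 = 0.0731
z₀ = exp(0.0731) = 1.076 ft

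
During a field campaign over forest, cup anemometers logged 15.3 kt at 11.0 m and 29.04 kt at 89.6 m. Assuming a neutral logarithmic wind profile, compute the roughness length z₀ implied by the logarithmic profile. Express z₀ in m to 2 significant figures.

z₀ ≈ 1.1 m

Log law: V(z) ∝ ln(z/z₀). With r = V₁/V₂ = 15.3/29.04 = 0.52686,
r · ln(z₂/z₀) = ln(z₁/z₀) ⇒ ln z₀ = (ln z₁ − r·ln z₂)/(1 − r)
ln z₀ = (2.39790 − 0.52686×4.49536) / 0.47314 = 0.0623
z₀ = exp(0.0623) = 1.064 m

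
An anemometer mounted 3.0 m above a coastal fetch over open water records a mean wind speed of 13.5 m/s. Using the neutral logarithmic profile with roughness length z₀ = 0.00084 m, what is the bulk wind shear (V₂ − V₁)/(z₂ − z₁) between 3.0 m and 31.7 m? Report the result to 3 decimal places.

0.136 m/s/m

Log law: V₂ = V₁ · ln(z₂/z₀)/ln(z₁/z₀) = 13.5 × 10.5384/8.1807 = 17.3907 m/s
ΔV/Δz = (17.3907 − 13.5)/(31.7 − 3.0) = 3.8907/28.7000 = 0.13557 m/s/m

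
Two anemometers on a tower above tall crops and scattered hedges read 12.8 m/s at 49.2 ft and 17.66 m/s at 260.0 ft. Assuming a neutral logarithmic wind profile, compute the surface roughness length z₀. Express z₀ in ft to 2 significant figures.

z₀ ≈ 0.61 ft

Log law: V(z) ∝ ln(z/z₀). With r = V₁/V₂ = 12.8/17.66 = 0.72480,
r · ln(z₂/z₀) = ln(z₁/z₀) ⇒ ln z₀ = (ln z₁ − r·ln z₂)/(1 − r)
ln z₀ = (3.89589 − 0.72480×5.56068) / 0.27520 = -0.4887
z₀ = exp(-0.4887) = 0.6134 ft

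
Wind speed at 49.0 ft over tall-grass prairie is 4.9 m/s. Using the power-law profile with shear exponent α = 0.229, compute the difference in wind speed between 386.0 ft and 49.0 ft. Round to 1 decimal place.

3.0 m/s

Power law: V₂ = V₁ · (z₂/z₁)^α = 4.9 × (7.8776)^0.229 = 7.8609 m/s
ΔV = 7.8609 − 4.9 = 2.9609 m/s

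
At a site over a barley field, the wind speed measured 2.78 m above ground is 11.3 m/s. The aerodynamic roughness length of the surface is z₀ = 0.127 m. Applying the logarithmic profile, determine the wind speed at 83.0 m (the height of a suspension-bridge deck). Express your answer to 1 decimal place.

23.7 m/s

Log law: V(z) ∝ ln(z/z₀), so V₂/V₁ = ln(z₂/z₀) / ln(z₁/z₀).
ln(83.0/0.127) = 6.4824, ln(2.78/0.127) = 3.0860
V₂ = 11.3 × 6.4824/3.0860 = 11.3 × 2.1006 = 23.7365 m/s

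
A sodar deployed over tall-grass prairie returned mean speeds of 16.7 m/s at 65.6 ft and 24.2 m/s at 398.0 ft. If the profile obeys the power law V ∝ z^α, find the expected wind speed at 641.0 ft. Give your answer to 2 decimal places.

First find α: α = ln(V₂/V₁)/ln(z₂/z₁) = ln(24.2/16.7)/ln(398.0/65.6) = 0.37094/1.80288 = 0.2058
Extrapolate from 398.0 ft to 641.0 ft: V₃ = 24.2 × (641.0/398.0)^0.2058 = 24.2 × 1.1030 = 26.6932 m/s

26.69 m/s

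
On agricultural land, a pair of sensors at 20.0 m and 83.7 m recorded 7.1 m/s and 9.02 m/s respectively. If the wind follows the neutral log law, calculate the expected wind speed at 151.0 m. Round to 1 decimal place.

9.8 m/s

Log law: V ∝ ln(z/z₀). From the pair, with r = V₁/V₂ = 0.78714,
ln z₀ = (ln z₁ − r·ln z₂)/(1 − r) = (2.9957 − 0.78714×4.4272)/0.21286 = -2.2979 → z₀ = 0.1005 m
V₃ = V₁ · ln(z₃/z₀)/ln(z₁/z₀) = 7.1 × 7.3151/5.2936 = 9.8114 m/s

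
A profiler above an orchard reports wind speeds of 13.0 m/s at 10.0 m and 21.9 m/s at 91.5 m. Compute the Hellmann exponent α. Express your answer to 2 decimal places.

Power law: V₂/V₁ = (z₂/z₁)^α ⇒ α = ln(V₂/V₁) / ln(z₂/z₁)
α = ln(21.9/13.0) / ln(91.5/10.0) = ln(1.6846) / ln(9.1500)
  = 0.52154 / 2.21375 = 0.23559

α ≈ 0.24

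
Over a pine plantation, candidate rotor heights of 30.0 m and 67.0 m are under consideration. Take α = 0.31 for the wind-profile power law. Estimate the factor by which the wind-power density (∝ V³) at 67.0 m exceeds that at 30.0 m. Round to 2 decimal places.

Speed ratio: V_B/V_A = (z_B/z_A)^α = (67.0/30.0)^0.31 = (2.2333)^0.31 = 1.28285
Power-density ratio: P_B/P_A = (V_B/V_A)³ = (1.28285)³ = 2.11119

2.11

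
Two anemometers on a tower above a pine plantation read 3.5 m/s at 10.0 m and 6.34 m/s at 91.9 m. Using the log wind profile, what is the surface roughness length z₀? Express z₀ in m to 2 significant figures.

z₀ ≈ 0.65 m

Log law: V(z) ∝ ln(z/z₀). With r = V₁/V₂ = 3.5/6.34 = 0.55205,
r · ln(z₂/z₀) = ln(z₁/z₀) ⇒ ln z₀ = (ln z₁ − r·ln z₂)/(1 − r)
ln z₀ = (2.30259 − 0.55205×4.52070) / 0.44795 = -0.4310
z₀ = exp(-0.4310) = 0.6499 m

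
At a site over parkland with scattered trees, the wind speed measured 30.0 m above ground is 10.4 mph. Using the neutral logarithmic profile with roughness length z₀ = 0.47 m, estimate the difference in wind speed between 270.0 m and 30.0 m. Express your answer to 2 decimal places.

Log law: V₂ = V₁ · ln(z₂/z₀)/ln(z₁/z₀) = 10.4 × 6.3534/4.1562 = 15.8981 mph
ΔV = 15.8981 − 10.4 = 5.4981 mph

5.50 mph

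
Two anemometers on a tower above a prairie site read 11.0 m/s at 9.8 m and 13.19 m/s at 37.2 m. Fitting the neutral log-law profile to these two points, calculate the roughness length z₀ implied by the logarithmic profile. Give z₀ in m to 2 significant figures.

z₀ ≈ 0.012 m

Log law: V(z) ∝ ln(z/z₀). With r = V₁/V₂ = 11.0/13.19 = 0.83397,
r · ln(z₂/z₀) = ln(z₁/z₀) ⇒ ln z₀ = (ln z₁ − r·ln z₂)/(1 − r)
ln z₀ = (2.28238 − 0.83397×3.61631) / 0.16603 = -4.4177
z₀ = exp(-4.4177) = 0.01206 m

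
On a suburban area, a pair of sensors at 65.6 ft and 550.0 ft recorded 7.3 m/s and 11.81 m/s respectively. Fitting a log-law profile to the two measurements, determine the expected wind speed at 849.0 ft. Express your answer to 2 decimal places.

Log law: V ∝ ln(z/z₀). From the pair, with r = V₁/V₂ = 0.61812,
ln z₀ = (ln z₁ − r·ln z₂)/(1 − r) = (4.1836 − 0.61812×6.3099)/0.38188 = 0.7418 → z₀ = 2.100 ft
V₃ = V₁ · ln(z₃/z₀)/ln(z₁/z₀) = 7.3 × 6.0022/3.4418 = 12.7308 m/s

12.73 m/s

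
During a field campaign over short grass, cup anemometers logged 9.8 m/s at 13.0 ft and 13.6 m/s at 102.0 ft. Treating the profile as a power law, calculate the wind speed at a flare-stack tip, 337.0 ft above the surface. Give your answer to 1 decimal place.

16.4 m/s

First find α: α = ln(V₂/V₁)/ln(z₂/z₁) = ln(13.6/9.8)/ln(102.0/13.0) = 0.32769/2.06002 = 0.1591
Extrapolate from 102.0 ft to 337.0 ft: V₃ = 13.6 × (337.0/102.0)^0.1591 = 13.6 × 1.2094 = 16.4475 m/s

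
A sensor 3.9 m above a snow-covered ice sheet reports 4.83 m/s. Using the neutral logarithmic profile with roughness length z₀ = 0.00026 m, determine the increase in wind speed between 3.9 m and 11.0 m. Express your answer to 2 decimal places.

Log law: V₂ = V₁ · ln(z₂/z₀)/ln(z₁/z₀) = 4.83 × 10.6527/9.6158 = 5.3508 m/s
ΔV = 5.3508 − 4.83 = 0.5208 m/s

0.52 m/s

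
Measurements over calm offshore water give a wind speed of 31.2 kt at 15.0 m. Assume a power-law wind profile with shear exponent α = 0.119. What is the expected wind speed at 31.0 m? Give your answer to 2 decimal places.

34.02 kt

Power-law profile: V₂ = V₁ · (z₂/z₁)^α
V₂ = 31.2 × (31.0/15.0)^0.119 = 31.2 × (2.0667)^0.119
    = 31.2 × 1.0902 = 34.0151 kt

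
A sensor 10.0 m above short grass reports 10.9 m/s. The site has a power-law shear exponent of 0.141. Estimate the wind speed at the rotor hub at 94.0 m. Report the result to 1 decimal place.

14.9 m/s

Power-law profile: V₂ = V₁ · (z₂/z₁)^α
V₂ = 10.9 × (94.0/10.0)^0.141 = 10.9 × (9.4000)^0.141
    = 10.9 × 1.3715 = 14.9499 m/s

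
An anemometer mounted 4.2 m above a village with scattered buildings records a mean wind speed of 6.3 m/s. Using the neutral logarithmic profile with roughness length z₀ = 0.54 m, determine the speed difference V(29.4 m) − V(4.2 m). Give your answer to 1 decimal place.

Log law: V₂ = V₁ · ln(z₂/z₀)/ln(z₁/z₀) = 6.3 × 3.9972/2.0513 = 12.2764 m/s
ΔV = 12.2764 − 6.3 = 5.9764 m/s

6.0 m/s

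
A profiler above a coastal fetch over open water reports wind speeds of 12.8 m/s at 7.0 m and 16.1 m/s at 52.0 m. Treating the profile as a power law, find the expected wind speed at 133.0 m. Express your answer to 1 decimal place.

17.9 m/s

First find α: α = ln(V₂/V₁)/ln(z₂/z₁) = ln(16.1/12.8)/ln(52.0/7.0) = 0.22937/2.00533 = 0.1144
Extrapolate from 52.0 m to 133.0 m: V₃ = 16.1 × (133.0/52.0)^0.1144 = 16.1 × 1.1134 = 17.9257 m/s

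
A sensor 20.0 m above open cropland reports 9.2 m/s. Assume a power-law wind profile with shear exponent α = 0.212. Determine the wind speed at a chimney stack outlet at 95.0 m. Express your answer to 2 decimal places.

12.80 m/s

Power-law profile: V₂ = V₁ · (z₂/z₁)^α
V₂ = 9.2 × (95.0/20.0)^0.212 = 9.2 × (4.7500)^0.212
    = 9.2 × 1.3914 = 12.8011 m/s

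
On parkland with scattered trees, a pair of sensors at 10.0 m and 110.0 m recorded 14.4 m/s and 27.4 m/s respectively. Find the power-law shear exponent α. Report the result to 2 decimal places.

Power law: V₂/V₁ = (z₂/z₁)^α ⇒ α = ln(V₂/V₁) / ln(z₂/z₁)
α = ln(27.4/14.4) / ln(110.0/10.0) = ln(1.9028) / ln(11.0000)
  = 0.64331 / 2.39790 = 0.26828

α ≈ 0.27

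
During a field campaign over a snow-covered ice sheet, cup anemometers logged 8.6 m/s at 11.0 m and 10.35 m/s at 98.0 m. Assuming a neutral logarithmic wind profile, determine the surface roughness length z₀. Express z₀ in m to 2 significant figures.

z₀ ≈ 0.00024 m

Log law: V(z) ∝ ln(z/z₀). With r = V₁/V₂ = 8.6/10.35 = 0.83092,
r · ln(z₂/z₀) = ln(z₁/z₀) ⇒ ln z₀ = (ln z₁ − r·ln z₂)/(1 − r)
ln z₀ = (2.39790 − 0.83092×4.58497) / 0.16908 = -8.3500
z₀ = exp(-8.3500) = 0.0002364 m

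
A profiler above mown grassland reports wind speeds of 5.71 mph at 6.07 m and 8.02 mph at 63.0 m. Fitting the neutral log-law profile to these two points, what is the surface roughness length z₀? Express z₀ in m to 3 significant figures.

z₀ ≈ 0.0187 m

Log law: V(z) ∝ ln(z/z₀). With r = V₁/V₂ = 5.71/8.02 = 0.71197,
r · ln(z₂/z₀) = ln(z₁/z₀) ⇒ ln z₀ = (ln z₁ − r·ln z₂)/(1 − r)
ln z₀ = (1.80336 − 0.71197×4.14313) / 0.28803 = -3.9802
z₀ = exp(-3.9802) = 0.01868 m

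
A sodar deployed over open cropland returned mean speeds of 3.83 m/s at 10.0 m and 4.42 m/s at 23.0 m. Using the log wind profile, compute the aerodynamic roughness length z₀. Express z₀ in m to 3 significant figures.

z₀ ≈ 0.0449 m

Log law: V(z) ∝ ln(z/z₀). With r = V₁/V₂ = 3.83/4.42 = 0.86652,
r · ln(z₂/z₀) = ln(z₁/z₀) ⇒ ln z₀ = (ln z₁ − r·ln z₂)/(1 − r)
ln z₀ = (2.30259 − 0.86652×3.13549) / 0.13348 = -3.1043
z₀ = exp(-3.1043) = 0.04486 m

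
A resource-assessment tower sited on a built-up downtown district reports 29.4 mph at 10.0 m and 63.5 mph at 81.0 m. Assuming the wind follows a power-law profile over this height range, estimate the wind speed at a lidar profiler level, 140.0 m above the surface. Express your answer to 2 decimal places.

First find α: α = ln(V₂/V₁)/ln(z₂/z₁) = ln(63.5/29.4)/ln(81.0/10.0) = 0.77005/2.09186 = 0.3681
Extrapolate from 81.0 m to 140.0 m: V₃ = 63.5 × (140.0/81.0)^0.3681 = 63.5 × 1.2232 = 77.6700 mph

77.67 mph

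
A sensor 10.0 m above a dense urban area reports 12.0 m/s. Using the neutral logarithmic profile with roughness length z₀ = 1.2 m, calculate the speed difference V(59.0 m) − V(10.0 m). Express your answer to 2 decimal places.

10.05 m/s

Log law: V₂ = V₁ · ln(z₂/z₀)/ln(z₁/z₀) = 12.0 × 3.8952/2.1203 = 22.0457 m/s
ΔV = 22.0457 − 12.0 = 10.0457 m/s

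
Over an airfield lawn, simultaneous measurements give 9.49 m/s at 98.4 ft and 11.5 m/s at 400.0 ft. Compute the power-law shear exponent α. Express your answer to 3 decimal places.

α ≈ 0.137

Power law: V₂/V₁ = (z₂/z₁)^α ⇒ α = ln(V₂/V₁) / ln(z₂/z₁)
α = ln(11.5/9.49) / ln(400.0/98.4) = ln(1.2118) / ln(4.0650)
  = 0.19211 / 1.40242 = 0.13698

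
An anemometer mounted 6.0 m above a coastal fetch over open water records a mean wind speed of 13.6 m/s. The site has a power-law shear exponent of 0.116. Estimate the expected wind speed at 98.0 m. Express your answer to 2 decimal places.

18.80 m/s

Power-law profile: V₂ = V₁ · (z₂/z₁)^α
V₂ = 13.6 × (98.0/6.0)^0.116 = 13.6 × (16.3333)^0.116
    = 13.6 × 1.3827 = 18.8042 m/s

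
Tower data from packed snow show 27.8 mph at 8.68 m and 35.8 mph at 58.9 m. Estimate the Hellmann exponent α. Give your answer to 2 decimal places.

α ≈ 0.13

Power law: V₂/V₁ = (z₂/z₁)^α ⇒ α = ln(V₂/V₁) / ln(z₂/z₁)
α = ln(35.8/27.8) / ln(58.9/8.68) = ln(1.2878) / ln(6.7857)
  = 0.25291 / 1.91482 = 0.13208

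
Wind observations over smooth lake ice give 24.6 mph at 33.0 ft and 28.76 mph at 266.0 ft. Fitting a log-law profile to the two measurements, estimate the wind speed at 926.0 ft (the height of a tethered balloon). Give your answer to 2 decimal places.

31.25 mph

Log law: V ∝ ln(z/z₀). From the pair, with r = V₁/V₂ = 0.85535,
ln z₀ = (ln z₁ − r·ln z₂)/(1 − r) = (3.4965 − 0.85535×5.5835)/0.14465 = -8.8448 → z₀ = 0.0001441 ft
V₃ = V₁ · ln(z₃/z₀)/ln(z₁/z₀) = 24.6 × 15.6757/12.3413 = 31.2464 mph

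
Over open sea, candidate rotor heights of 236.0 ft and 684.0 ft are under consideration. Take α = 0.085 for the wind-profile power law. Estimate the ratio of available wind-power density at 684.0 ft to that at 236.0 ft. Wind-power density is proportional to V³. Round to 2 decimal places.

1.31

Speed ratio: V_B/V_A = (z_B/z_A)^α = (684.0/236.0)^0.085 = (2.8983)^0.085 = 1.09467
Power-density ratio: P_B/P_A = (V_B/V_A)³ = (1.09467)³ = 1.31174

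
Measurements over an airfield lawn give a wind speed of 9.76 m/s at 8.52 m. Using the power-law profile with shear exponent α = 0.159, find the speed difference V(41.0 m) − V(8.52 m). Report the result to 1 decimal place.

2.8 m/s

Power law: V₂ = V₁ · (z₂/z₁)^α = 9.76 × (4.8122)^0.159 = 12.5298 m/s
ΔV = 12.5298 − 9.76 = 2.7698 m/s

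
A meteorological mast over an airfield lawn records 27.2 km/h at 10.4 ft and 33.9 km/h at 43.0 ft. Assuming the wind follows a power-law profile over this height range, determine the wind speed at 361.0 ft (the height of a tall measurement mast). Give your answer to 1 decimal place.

First find α: α = ln(V₂/V₁)/ln(z₂/z₁) = ln(33.9/27.2)/ln(43.0/10.4) = 0.22020/1.41939 = 0.1551
Extrapolate from 43.0 ft to 361.0 ft: V₃ = 33.9 × (361.0/43.0)^0.1551 = 33.9 × 1.3911 = 47.1575 km/h

47.2 km/h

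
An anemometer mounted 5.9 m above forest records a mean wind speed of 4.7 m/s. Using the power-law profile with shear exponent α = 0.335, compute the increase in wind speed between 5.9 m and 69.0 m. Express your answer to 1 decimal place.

6.0 m/s

Power law: V₂ = V₁ · (z₂/z₁)^α = 4.7 × (11.6949)^0.335 = 10.7122 m/s
ΔV = 10.7122 − 4.7 = 6.0122 m/s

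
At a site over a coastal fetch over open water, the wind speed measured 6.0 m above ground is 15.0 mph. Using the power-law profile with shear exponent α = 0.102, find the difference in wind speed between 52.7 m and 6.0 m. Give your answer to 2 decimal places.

Power law: V₂ = V₁ · (z₂/z₁)^α = 15.0 × (8.7833)^0.102 = 18.7217 mph
ΔV = 18.7217 − 15.0 = 3.7217 mph

3.72 mph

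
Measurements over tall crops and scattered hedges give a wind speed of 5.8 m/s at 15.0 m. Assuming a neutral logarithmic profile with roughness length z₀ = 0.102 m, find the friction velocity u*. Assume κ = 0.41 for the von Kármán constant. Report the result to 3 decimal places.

Log law: V(z) = (u*/κ) · ln(z/z₀) ⇒ u* = κ · V / ln(z/z₀)
u* = 0.41 × 5.8 / ln(15.0/0.102) = 0.41 × 5.8 / 4.9908
   = 2.3780 / 4.9908 = 0.4765 m/s

u* ≈ 0.476 m/s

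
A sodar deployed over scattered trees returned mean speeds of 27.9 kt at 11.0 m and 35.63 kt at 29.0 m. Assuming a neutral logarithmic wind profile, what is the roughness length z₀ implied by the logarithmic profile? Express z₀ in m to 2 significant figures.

z₀ ≈ 0.33 m

Log law: V(z) ∝ ln(z/z₀). With r = V₁/V₂ = 27.9/35.63 = 0.78305,
r · ln(z₂/z₀) = ln(z₁/z₀) ⇒ ln z₀ = (ln z₁ − r·ln z₂)/(1 − r)
ln z₀ = (2.39790 − 0.78305×3.36730) / 0.21695 = -1.1010
z₀ = exp(-1.1010) = 0.3325 m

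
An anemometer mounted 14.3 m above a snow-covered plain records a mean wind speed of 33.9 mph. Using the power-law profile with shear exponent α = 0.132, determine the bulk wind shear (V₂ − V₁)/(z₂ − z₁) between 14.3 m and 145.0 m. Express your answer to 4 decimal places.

Power law: V₂ = V₁ · (z₂/z₁)^α = 33.9 × (10.1399)^0.132 = 46.0252 mph
ΔV/Δz = (46.0252 − 33.9)/(145.0 − 14.3) = 12.1252/130.7000 = 0.09277 mph/m

0.0928 mph/m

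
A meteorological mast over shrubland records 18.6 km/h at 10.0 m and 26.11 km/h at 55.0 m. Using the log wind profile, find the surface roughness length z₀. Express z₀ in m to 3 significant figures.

Log law: V(z) ∝ ln(z/z₀). With r = V₁/V₂ = 18.6/26.11 = 0.71237,
r · ln(z₂/z₀) = ln(z₁/z₀) ⇒ ln z₀ = (ln z₁ − r·ln z₂)/(1 − r)
ln z₀ = (2.30259 − 0.71237×4.00733) / 0.28763 = -1.9196
z₀ = exp(-1.9196) = 0.1467 m

z₀ ≈ 0.147 m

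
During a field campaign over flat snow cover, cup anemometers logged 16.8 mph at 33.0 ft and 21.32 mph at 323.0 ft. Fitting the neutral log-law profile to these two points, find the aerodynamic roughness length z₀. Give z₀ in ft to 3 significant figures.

z₀ ≈ 0.00686 ft

Log law: V(z) ∝ ln(z/z₀). With r = V₁/V₂ = 16.8/21.32 = 0.78799,
r · ln(z₂/z₀) = ln(z₁/z₀) ⇒ ln z₀ = (ln z₁ − r·ln z₂)/(1 − r)
ln z₀ = (3.49651 − 0.78799×5.77765) / 0.21201 = -4.9821
z₀ = exp(-4.9821) = 0.006860 ft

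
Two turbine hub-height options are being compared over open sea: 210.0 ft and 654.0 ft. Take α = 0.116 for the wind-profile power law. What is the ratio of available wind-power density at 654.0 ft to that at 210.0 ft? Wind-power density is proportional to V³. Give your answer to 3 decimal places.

Speed ratio: V_B/V_A = (z_B/z_A)^α = (654.0/210.0)^0.116 = (3.1143)^0.116 = 1.14085
Power-density ratio: P_B/P_A = (V_B/V_A)³ = (1.14085)³ = 1.48487

1.485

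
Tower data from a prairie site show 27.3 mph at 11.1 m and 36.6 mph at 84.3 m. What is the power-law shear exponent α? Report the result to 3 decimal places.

Power law: V₂/V₁ = (z₂/z₁)^α ⇒ α = ln(V₂/V₁) / ln(z₂/z₁)
α = ln(36.6/27.3) / ln(84.3/11.1) = ln(1.3407) / ln(7.5946)
  = 0.29316 / 2.02744 = 0.14460

α ≈ 0.145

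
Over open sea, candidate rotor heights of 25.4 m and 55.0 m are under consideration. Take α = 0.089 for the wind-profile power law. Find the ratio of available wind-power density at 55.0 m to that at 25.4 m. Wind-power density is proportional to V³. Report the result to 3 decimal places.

Speed ratio: V_B/V_A = (z_B/z_A)^α = (55.0/25.4)^0.089 = (2.1654)^0.089 = 1.07118
Power-density ratio: P_B/P_A = (V_B/V_A)³ = (1.07118)³ = 1.22910

1.229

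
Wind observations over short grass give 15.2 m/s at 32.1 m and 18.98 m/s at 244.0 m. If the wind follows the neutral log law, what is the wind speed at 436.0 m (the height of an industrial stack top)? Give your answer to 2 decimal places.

Log law: V ∝ ln(z/z₀). From the pair, with r = V₁/V₂ = 0.80084,
ln z₀ = (ln z₁ − r·ln z₂)/(1 − r) = (3.4689 − 0.80084×5.4972)/0.19916 = -4.6873 → z₀ = 0.009211 m
V₃ = V₁ · ln(z₃/z₀)/ln(z₁/z₀) = 15.2 × 10.7650/8.1562 = 20.0618 m/s

20.06 m/s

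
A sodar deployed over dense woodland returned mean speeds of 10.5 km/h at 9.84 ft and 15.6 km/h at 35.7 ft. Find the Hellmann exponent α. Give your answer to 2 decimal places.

α ≈ 0.31

Power law: V₂/V₁ = (z₂/z₁)^α ⇒ α = ln(V₂/V₁) / ln(z₂/z₁)
α = ln(15.6/10.5) / ln(35.7/9.84) = ln(1.4857) / ln(3.6280)
  = 0.39590 / 1.28869 = 0.30721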